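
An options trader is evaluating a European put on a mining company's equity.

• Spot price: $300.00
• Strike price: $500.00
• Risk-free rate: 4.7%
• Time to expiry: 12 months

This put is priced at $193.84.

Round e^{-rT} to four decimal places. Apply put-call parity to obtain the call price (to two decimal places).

exp(−rT) = exp(−0.047·1) = 0.9541
Put-call parity: C − P = S − K·e^(−rT) = 300 − 500·0.9541 = 300 − 477.0500 = -177.0500
C = P + (C − P) = 193.84 + (-177.0500) = 16.7900

$16.79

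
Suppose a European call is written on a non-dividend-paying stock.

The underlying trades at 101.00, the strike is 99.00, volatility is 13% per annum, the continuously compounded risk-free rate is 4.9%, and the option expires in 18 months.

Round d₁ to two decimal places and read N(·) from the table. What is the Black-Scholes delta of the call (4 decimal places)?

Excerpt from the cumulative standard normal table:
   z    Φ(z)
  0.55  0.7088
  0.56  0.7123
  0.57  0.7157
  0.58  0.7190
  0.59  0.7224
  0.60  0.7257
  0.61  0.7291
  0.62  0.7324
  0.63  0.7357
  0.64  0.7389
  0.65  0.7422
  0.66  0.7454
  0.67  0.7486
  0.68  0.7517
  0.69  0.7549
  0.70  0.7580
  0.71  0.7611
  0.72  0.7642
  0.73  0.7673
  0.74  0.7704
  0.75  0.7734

σ√T = 0.13 × 1.2247 = 0.1592
d₁ = [ln(101/99) + (0.049 + 0.13²/2)·1.5] / 0.1592 = [0.0200 + 0.0862] / 0.1592 = 0.6669 which rounds to 0.67
N(d₁) = N(0.67) = 0.7486
Δ_call = N(d₁) = 0.7486

0.7486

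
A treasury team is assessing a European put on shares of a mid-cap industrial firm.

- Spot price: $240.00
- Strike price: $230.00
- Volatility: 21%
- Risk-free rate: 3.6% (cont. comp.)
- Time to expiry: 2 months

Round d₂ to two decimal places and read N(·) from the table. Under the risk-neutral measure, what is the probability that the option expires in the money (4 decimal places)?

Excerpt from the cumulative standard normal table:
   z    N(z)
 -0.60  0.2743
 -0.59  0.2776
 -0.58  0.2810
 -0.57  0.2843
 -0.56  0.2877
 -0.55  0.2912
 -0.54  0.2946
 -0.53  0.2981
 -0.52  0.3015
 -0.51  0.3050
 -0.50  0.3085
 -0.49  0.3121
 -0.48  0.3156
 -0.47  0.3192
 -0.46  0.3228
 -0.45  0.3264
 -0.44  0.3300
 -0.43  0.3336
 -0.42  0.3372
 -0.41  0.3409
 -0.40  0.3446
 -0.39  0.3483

σ√T = 0.21·√0.1667 = 0.0857
d₁ = [ln(240/230) + (0.036 + 0.21²/2)·0.1667] / 0.0857 = [0.0426 + 0.0097] / 0.0857 = 0.6093 → 0.61
d₂ = d₁ − σ√T = 0.6093 − 0.0857 = 0.5235 → 0.52
Pr(exercise) under Q = N(−d₂) = N(-0.52) = 0.3015

0.3015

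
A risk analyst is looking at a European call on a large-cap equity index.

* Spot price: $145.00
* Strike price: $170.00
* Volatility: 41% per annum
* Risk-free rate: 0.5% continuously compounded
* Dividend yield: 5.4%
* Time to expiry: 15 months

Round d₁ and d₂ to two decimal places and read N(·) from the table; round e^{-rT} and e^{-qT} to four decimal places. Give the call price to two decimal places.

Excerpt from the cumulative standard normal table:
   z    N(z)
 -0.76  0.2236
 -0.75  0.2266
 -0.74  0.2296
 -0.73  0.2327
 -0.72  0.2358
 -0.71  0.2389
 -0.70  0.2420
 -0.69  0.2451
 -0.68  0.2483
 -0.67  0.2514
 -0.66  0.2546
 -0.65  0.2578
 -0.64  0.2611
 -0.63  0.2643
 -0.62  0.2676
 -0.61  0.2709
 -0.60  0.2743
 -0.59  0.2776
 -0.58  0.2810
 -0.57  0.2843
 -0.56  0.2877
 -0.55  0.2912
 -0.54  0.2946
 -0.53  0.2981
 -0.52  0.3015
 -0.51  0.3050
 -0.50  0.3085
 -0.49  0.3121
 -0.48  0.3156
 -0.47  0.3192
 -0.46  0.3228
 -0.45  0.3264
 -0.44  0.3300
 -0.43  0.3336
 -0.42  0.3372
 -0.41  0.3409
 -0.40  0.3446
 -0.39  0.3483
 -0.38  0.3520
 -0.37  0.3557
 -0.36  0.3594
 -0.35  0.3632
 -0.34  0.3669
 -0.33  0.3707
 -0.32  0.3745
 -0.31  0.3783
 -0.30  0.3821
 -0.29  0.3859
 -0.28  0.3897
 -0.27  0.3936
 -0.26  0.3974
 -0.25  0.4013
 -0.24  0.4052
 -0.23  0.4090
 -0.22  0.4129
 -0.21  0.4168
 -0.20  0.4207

T = 1.25;  σ√T = 0.4584
d₁ = [ln(145/170) + (0.005 − 0.054 + 0.41²/2)·1.25] / 0.4584 = [-0.1591 + 0.0438] / 0.4584 = -0.2514 ≈ -0.25
d₂ = d₁ − σ√T = -0.2514 − 0.4584 = -0.7098 ≈ -0.71
exp(−qT) = exp(−0.054·1.25) = 0.9347;  exp(−rT) = exp(−0.005·1.25) = 0.9938
N(d₁) = N(-0.25) = 0.4013;  N(d₂) = N(-0.71) = 0.2389
C = 145·0.9347·0.4013 − 170·0.9938·0.2389 = 54.3888 − 40.3612 = 14.0276

$14.03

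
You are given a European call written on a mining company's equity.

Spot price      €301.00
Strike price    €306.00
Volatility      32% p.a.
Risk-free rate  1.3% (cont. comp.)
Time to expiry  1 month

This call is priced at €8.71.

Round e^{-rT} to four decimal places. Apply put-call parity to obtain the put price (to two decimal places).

exp(−rT) = exp(−0.013·0.08333) = 0.9989
Put-call parity: C − P = S − K·e^(−rT) = 301 − 306·0.9989 = 301 − 305.6634 = -4.6634
P = C − (C − P) = 8.71 − (-4.6634) = 13.3734

€13.37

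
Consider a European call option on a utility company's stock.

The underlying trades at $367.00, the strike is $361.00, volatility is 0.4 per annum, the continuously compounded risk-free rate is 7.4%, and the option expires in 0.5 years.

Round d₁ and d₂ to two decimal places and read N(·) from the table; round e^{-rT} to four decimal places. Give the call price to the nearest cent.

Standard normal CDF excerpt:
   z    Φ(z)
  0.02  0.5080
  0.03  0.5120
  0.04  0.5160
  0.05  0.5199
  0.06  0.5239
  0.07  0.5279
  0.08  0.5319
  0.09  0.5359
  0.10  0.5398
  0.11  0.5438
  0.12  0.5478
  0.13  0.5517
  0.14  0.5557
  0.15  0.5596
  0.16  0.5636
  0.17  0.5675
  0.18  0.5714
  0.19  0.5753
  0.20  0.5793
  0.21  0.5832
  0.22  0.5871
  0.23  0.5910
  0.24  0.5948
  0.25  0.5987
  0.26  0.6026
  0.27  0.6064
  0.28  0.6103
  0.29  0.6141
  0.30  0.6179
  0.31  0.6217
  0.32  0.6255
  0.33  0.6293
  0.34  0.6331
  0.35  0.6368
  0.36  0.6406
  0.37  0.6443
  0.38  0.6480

σ√T = 0.4 × 0.7071 = 0.2828
d₁ = [ln(367/361) + (0.074 + 0.4²/2)·0.5] / 0.2828 = [0.0165 + 0.0770] / 0.2828 = 0.3305 which rounds to 0.33
d₂ = d₁ − σ√T = 0.3305 − 0.2828 = 0.0477 which rounds to 0.05
exp(−rT) = exp(−0.074·0.5) = 0.9637
C = 367·N(0.33) − 361·0.9637·N(0.05) = 367·0.6293 − 361·0.9637·0.5199 = 230.9531 − 180.8710 = 50.0821

$50.08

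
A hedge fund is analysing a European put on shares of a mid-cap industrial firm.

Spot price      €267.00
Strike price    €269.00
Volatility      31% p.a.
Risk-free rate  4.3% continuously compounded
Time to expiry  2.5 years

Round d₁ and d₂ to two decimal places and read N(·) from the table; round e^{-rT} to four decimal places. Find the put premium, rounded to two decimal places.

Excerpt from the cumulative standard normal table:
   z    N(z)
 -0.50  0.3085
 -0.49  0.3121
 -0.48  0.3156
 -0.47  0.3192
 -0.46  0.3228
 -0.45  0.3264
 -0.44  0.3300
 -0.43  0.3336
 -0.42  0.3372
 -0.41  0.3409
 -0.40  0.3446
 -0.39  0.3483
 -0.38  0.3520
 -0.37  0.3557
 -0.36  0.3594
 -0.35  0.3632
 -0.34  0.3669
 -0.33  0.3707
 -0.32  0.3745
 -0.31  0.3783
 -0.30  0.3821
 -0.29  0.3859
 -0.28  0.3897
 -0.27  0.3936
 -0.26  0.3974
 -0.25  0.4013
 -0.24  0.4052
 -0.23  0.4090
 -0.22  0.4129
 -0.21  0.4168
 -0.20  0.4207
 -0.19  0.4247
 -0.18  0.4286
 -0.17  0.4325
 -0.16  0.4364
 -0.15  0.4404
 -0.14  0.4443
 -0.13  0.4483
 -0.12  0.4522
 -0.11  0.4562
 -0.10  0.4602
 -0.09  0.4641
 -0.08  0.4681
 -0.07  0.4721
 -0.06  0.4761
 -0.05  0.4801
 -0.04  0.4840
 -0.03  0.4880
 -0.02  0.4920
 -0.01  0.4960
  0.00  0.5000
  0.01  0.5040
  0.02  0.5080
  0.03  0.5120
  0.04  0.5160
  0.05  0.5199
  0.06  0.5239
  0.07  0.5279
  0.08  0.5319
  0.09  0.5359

σ√T = 0.31 × 1.5811 = 0.4902
d₁ = [ln(267/269) + (0.043 + 0.31²/2)·2.5] / 0.4902 = [-0.0075 + 0.2276] / 0.4902 = 0.4492 ⇒ 0.45
d₂ = d₁ − σ√T = 0.4492 − 0.4902 = -0.0410 ⇒ -0.04
e^(−rT) = e^(−0.043·2.5) = 0.8981
N(−d₂) = N(0.04) = 0.5160;  N(−d₁) = N(-0.45) = 0.3264
P = 269·0.8981·0.5160 − 267·0.3264 = 124.6599 − 87.1488 = 37.5111

€37.51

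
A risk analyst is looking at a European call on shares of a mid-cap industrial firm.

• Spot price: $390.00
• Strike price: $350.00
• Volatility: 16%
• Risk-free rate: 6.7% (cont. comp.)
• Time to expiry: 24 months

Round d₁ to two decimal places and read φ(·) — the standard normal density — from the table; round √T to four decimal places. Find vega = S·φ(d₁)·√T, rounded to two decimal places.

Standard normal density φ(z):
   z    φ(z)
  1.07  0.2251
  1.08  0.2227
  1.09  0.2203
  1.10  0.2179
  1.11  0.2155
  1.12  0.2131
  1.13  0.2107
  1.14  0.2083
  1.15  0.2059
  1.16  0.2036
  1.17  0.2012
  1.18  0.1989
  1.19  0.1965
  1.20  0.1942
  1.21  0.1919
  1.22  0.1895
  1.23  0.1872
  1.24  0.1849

109.70

T = 2;  σ√T = 0.2263
d₁ = [ln(390/350) + (0.067 + 0.16²/2)·2] / 0.2263 = [0.1082 + 0.1596] / 0.2263 = 1.1836 → 1.18
√T = √2 = 1.4142
φ(d₁) = φ(1.18) = 0.1989
vega = S·φ(d₁)·√T = 390·0.1989·1.4142 = 109.7009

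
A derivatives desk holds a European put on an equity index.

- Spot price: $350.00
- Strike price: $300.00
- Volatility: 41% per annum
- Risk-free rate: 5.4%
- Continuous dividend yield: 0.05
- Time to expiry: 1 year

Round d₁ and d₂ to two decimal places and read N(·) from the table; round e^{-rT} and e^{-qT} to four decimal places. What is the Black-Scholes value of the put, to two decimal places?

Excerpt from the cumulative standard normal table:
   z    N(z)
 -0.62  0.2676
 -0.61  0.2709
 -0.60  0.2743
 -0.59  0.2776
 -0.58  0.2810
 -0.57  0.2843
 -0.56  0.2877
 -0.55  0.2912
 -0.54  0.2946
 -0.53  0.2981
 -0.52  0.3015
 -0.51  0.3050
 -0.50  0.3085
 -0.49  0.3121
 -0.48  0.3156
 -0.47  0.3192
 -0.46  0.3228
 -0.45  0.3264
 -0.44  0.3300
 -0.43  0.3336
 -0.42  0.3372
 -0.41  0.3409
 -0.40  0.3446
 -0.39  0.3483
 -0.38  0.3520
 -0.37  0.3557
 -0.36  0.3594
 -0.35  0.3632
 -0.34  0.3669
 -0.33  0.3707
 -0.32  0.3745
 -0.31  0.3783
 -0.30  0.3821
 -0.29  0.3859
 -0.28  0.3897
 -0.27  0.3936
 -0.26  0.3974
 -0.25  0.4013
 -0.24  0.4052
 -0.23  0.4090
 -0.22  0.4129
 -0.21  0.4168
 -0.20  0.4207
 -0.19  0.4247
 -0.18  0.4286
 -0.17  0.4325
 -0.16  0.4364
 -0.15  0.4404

T = 1;  σ√T = 0.4100
d₁ = [ln(350/300) + (0.054 − 0.05 + ½·0.41²)·1] / (σ√T) = (0.1542 + 0.0880) / 0.4100 = 0.5907 ≈ 0.59
d₂ = 0.5907 − 0.4100 = 0.1807 ≈ 0.18
e^(−qT) = e^(−0.05·1) = 0.9512;  e^(−rT) = e^(−0.054·1) = 0.9474
N(−d₂) = N(-0.18) = 0.4286;  N(−d₁) = N(-0.59) = 0.2776
P = 300·0.9474·0.4286 − 350·0.9512·0.2776 = 121.8167 − 92.4186 = 29.3981

$29.40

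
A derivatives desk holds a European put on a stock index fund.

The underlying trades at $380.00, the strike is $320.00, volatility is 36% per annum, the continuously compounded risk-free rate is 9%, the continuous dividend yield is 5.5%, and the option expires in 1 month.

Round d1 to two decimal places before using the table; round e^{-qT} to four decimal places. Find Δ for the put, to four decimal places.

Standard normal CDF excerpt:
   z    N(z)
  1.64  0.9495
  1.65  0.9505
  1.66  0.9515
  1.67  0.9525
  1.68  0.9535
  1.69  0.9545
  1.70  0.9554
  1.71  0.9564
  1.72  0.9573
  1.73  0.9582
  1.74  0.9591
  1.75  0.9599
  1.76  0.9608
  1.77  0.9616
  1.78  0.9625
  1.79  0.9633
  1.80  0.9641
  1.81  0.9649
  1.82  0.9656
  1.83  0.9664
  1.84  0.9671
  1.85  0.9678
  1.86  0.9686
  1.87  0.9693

-0.0416

T = 0.08333;  σ√T = 0.1039
d₁ = [ln(380/320) + (0.09 − 0.055 + 0.36²/2)·0.08333] / 0.1039 = [0.1719 + 0.0083] / 0.1039 = 1.7337 which rounds to 1.73
N(d₁) = N(1.73) = 0.9582
Δ_put = exp(−qT)·(N(d₁) − 1) = 0.9954·(0.9582 − 1) = -0.0416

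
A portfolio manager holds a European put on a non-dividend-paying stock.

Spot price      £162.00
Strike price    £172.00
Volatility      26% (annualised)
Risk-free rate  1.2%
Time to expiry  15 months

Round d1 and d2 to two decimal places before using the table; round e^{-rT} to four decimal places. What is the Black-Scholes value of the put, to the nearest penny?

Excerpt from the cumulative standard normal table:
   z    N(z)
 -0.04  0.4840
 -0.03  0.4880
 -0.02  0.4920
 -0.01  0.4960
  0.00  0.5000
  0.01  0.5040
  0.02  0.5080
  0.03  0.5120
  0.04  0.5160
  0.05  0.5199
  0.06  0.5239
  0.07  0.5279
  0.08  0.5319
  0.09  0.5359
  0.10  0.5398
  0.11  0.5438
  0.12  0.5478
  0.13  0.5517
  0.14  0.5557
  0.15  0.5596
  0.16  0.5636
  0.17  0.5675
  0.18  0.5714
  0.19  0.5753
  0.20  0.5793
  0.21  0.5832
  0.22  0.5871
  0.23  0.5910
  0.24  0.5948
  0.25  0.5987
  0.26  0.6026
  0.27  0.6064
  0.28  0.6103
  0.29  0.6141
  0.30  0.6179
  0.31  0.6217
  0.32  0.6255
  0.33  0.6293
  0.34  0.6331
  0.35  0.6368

σ√T = 0.26 × 1.1180 = 0.2907
d₁ = [ln(162/172) + (0.012 + ½·0.26²)·1.25] / (σ√T) = (-0.0599 + 0.0573) / 0.2907 = -0.0091 which rounds to -0.01
d₂ = -0.0091 − 0.2907 = -0.2998 which rounds to -0.30
exp(−rT) = exp(−0.012·1.25) = 0.9851
P = 172·0.9851·N(0.30) − 162·N(0.01) = 172·0.9851·0.6179 − 162·0.5040 = 104.6952 − 81.6480 = 23.0472

£23.05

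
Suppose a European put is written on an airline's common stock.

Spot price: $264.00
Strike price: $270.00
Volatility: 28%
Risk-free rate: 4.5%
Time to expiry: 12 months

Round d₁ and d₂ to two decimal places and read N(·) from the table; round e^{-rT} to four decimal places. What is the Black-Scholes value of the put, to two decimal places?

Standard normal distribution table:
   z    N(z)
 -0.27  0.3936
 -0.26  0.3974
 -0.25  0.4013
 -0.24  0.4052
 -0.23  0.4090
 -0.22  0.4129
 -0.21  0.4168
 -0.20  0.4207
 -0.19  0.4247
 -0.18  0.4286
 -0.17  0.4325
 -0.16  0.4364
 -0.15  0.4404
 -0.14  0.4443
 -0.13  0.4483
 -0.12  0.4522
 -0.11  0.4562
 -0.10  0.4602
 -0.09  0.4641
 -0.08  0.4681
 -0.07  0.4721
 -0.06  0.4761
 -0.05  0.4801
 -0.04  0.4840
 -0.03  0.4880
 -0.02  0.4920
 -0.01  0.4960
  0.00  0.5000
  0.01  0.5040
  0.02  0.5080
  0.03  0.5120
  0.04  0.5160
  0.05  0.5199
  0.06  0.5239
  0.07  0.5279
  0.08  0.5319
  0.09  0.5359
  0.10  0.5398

$26.22

T = 1;  σ√T = 0.2800
d₁ = [ln(264/270) + (0.045 + 0.28²/2)·1] / 0.2800 = [-0.0225 + 0.0842] / 0.2800 = 0.2205 ⇒ 0.22
d₂ = d₁ − σ√T = 0.2205 − 0.2800 = -0.0595 ⇒ -0.06
exp(−rT) = exp(−0.045·1) = 0.9560
N(−d₂) = N(0.06) = 0.5239;  N(−d₁) = N(-0.22) = 0.4129
P = 270·0.9560·0.5239 − 264·0.4129 = 135.2291 − 109.0056 = 26.2235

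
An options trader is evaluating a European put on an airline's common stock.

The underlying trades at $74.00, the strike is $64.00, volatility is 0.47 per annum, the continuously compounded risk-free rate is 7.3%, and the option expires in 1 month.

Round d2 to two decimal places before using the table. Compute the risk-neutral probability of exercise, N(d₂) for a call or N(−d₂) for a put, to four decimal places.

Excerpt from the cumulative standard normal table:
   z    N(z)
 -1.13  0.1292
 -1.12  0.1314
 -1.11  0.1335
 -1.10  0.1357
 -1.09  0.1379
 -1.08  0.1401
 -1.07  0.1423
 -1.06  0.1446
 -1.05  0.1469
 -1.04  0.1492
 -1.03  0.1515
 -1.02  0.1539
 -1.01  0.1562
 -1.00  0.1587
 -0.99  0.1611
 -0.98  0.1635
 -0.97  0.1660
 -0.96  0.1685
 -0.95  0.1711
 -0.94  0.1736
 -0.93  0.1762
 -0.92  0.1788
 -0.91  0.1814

0.1469

σ√T = 0.47 × 0.2887 = 0.1357
ln(S/K) + (r + σ²/2)T = ln(74/64) + (0.073 + 0.47²/2)·0.08333 = 0.1452 + 0.0153 = 0.1605
d₁ = 0.1605 / 0.1357 = 1.1827 which rounds to 1.18
d₂ = d₁ − σ√T = 1.1827 − 0.1357 = 1.0471 which rounds to 1.05
Risk-neutral Pr[S_T < K] = N(−d₂) = N(-1.05) = 0.1469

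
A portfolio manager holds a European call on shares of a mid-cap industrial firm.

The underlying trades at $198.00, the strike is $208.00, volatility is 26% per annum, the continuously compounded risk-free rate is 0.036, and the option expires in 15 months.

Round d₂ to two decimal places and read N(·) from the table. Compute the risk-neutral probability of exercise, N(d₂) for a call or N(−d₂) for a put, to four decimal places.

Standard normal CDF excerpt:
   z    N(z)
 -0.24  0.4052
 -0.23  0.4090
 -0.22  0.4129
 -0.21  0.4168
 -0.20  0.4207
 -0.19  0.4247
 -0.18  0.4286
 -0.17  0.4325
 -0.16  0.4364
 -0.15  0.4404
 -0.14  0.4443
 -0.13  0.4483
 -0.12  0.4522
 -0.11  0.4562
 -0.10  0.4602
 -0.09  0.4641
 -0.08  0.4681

σ√T = 0.26·√1.25 = 0.2907
ln(S/K) + (r + σ²/2)T = ln(198/208) + (0.036 + 0.26²/2)·1.25 = -0.0493 + 0.0872 = 0.0380
d₁ = 0.0380 / 0.2907 = 0.1307 ≈ 0.13
d₂ = d₁ − σ√T = 0.1307 − 0.2907 = -0.1600 ≈ -0.16
Risk-neutral Pr[S_T > K] = N(d₂) = N(-0.16) = 0.4364

0.4364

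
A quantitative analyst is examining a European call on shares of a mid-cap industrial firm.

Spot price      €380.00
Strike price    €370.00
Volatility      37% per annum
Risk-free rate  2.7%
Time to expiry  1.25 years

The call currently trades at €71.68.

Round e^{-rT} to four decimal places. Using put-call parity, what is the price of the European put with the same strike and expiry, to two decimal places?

€49.40

exp(−rT) = exp(−0.027·1.25) = 0.9668
Put-call parity: C − P = S − K·e^(−rT) = 380 − 370·0.9668 = 380 − 357.7160 = 22.2840
P = C − (C − P) = 71.68 − (22.2840) = 49.3960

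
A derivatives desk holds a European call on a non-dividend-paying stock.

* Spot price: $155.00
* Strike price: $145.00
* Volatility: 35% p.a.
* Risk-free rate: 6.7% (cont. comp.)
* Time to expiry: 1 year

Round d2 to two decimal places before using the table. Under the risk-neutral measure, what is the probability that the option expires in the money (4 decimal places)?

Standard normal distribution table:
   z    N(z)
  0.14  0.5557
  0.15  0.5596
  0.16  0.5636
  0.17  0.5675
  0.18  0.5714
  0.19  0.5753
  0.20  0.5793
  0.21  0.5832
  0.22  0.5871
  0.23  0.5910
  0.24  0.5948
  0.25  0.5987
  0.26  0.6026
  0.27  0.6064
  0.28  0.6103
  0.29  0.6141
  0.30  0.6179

0.5832

T = 1;  σ√T = 0.3500
d₁ = [ln(155/145) + (0.067 + 0.35²/2)·1] / 0.3500 = [0.0667 + 0.1283] / 0.3500 = 0.5570 ≈ 0.56
d₂ = d₁ − σ√T = 0.5570 − 0.3500 = 0.2070 ≈ 0.21
Risk-neutral Pr[S_T > K] = N(d₂) = N(0.21) = 0.5832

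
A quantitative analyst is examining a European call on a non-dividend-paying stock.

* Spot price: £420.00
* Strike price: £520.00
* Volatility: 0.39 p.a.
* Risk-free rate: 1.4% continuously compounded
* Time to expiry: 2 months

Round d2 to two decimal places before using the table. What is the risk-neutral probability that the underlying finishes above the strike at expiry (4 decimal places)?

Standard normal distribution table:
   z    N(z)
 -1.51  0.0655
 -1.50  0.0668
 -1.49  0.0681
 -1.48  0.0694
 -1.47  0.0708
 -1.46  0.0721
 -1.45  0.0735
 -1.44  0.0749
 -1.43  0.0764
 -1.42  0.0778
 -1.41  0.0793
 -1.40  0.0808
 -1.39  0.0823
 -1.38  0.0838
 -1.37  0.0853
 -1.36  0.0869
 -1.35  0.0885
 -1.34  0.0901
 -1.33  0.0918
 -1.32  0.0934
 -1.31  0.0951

0.0793

σ√T = 0.39 × 0.4082 = 0.1592
d₁ = [ln(420/520) + (0.014 + 0.39²/2)·0.1667] / 0.1592 = [-0.2136 + 0.0150] / 0.1592 = -1.2471 → -1.25
d₂ = d₁ − σ√T = -1.2471 − 0.1592 = -1.4064 → -1.41
Pr(exercise) under Q = N(d₂) = 0.0793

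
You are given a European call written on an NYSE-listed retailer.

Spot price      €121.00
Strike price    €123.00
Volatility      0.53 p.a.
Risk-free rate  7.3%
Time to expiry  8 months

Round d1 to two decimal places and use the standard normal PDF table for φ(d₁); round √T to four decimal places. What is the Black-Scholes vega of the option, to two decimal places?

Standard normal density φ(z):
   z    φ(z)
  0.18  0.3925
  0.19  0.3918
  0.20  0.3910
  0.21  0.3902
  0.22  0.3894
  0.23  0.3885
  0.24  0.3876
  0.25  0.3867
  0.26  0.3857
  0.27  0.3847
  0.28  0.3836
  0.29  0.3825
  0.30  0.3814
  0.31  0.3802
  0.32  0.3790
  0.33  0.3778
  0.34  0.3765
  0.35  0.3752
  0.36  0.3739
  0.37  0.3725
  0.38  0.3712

37.79

σ√T = 0.53 × 0.8165 = 0.4327
d₁ = [ln(121/123) + (0.073 + 0.53²/2)·0.6667] / 0.4327 = [-0.0164 + 0.1423] / 0.4327 = 0.2909 which rounds to 0.29
√T = √0.6667 = 0.8165
φ(d₁) = φ(0.29) = 0.3825
vega = S·φ(d₁)·√T = 121·0.3825·0.8165 = 37.7897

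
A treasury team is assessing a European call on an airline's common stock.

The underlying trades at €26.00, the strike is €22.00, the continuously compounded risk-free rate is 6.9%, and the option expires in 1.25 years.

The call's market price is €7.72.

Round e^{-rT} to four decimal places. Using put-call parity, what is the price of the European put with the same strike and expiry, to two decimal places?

€1.90

exp(−rT) = exp(−0.069·1.25) = 0.9174
Put-call parity: C − P = S − K·e^(−rT) = 26 − 22·0.9174 = 26 − 20.1828 = 5.8172
P = C − (C − P) = 7.72 − (5.8172) = 1.9028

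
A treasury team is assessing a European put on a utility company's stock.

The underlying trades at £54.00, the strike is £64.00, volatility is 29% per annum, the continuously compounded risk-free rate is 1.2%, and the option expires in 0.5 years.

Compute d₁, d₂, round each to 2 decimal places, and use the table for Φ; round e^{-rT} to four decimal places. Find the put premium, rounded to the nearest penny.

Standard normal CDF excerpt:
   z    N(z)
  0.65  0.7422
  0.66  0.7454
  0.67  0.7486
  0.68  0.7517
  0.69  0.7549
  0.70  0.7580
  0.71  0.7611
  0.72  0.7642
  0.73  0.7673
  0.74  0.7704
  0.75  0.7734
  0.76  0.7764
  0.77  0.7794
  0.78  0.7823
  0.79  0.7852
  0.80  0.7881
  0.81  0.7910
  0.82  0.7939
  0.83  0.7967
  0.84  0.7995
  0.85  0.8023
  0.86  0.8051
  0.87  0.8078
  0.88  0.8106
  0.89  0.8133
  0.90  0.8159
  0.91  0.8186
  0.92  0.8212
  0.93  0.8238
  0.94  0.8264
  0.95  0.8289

T = 0.5;  σ√T = 0.2051
d₁ = [ln(54/64) + (0.012 + 0.29²/2)·0.5] / 0.2051 = [-0.1699 + 0.0270] / 0.2051 = -0.6967 → -0.70
d₂ = d₁ − σ√T = -0.6967 − 0.2051 = -0.9018 → -0.90
exp(−rT) = exp(−0.012·0.5) = 0.9940
N(−d₂) = N(0.90) = 0.8159;  N(−d₁) = N(0.70) = 0.7580
P = 64·0.9940·0.8159 − 54·0.7580 = 51.9043 − 40.9320 = 10.9723

£10.97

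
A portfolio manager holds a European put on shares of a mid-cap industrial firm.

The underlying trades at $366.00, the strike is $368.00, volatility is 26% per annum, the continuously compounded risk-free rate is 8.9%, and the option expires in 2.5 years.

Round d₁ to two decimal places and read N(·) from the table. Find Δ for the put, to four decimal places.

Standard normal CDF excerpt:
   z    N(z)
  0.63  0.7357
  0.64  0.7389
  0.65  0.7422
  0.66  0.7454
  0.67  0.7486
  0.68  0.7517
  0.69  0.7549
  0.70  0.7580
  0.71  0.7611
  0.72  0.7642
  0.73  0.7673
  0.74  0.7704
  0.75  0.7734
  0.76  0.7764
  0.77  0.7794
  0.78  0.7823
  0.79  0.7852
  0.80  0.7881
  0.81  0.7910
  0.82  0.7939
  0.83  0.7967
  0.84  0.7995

T = 2.5;  σ√T = 0.4111
d₁ = [ln(366/368) + (0.089 + ½·0.26²)·2.5] / (σ√T) = (-0.0054 + 0.3070) / 0.4111 = 0.7335 ⇒ 0.73
N(d₁) = N(0.73) = 0.7673
Δ_put = N(d₁) − 1 = 0.7673 − 1 = -0.2327

-0.2327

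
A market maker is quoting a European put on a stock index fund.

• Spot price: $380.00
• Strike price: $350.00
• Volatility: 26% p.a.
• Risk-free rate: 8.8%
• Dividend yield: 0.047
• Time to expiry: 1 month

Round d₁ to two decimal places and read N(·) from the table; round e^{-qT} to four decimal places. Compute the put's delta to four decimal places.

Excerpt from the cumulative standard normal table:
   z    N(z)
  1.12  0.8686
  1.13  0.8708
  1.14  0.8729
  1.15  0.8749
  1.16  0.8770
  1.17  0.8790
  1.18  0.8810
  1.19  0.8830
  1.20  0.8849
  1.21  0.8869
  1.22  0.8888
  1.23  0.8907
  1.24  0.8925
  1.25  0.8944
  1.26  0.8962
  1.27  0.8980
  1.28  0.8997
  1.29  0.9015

-0.1185

T = 0.08333;  σ√T = 0.0751
d₁ = [ln(380/350) + (0.088 − 0.047 + 0.26²/2)·0.08333] / 0.0751 = [0.0822 + 0.0062] / 0.0751 = 1.1787 → 1.18
N(d₁) = N(1.18) = 0.8810
Δ_put = exp(−qT)·(N(d₁) − 1) = 0.9961·(0.8810 − 1) = -0.1185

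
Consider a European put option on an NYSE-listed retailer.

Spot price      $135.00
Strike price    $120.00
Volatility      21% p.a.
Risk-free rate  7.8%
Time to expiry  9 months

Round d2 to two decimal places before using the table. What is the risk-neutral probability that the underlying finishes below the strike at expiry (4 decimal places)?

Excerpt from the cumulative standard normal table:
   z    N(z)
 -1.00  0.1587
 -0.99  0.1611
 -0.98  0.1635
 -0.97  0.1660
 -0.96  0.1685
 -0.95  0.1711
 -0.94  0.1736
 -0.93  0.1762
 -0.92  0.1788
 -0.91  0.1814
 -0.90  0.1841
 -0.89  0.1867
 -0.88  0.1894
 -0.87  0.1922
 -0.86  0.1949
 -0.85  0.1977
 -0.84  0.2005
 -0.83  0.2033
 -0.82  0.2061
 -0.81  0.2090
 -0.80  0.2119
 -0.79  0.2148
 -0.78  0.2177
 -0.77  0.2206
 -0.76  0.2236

0.1894

T = 0.75;  σ√T = 0.1819
d₁ = [ln(135/120) + (0.078 + 0.21²/2)·0.75] / 0.1819 = [0.1178 + 0.0750] / 0.1819 = 1.0602 ≈ 1.06
d₂ = d₁ − σ√T = 1.0602 − 0.1819 = 0.8784 ≈ 0.88
Risk-neutral Pr[S_T < K] = N(−d₂) = N(-0.88) = 0.1894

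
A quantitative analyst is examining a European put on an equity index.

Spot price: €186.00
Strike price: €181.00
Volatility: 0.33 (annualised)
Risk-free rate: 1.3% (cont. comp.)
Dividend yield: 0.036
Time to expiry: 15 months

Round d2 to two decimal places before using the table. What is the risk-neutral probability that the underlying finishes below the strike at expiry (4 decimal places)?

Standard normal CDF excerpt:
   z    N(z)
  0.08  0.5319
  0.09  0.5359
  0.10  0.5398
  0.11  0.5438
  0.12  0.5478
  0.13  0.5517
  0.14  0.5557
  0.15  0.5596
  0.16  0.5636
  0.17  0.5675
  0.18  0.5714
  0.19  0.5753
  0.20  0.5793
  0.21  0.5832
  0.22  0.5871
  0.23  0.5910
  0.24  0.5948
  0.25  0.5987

0.5753

σ√T = 0.33 × 1.1180 = 0.3690
d₁ = [ln(186/181) + (0.013 − 0.036 + 0.33²/2)·1.25] / 0.3690 = [0.0272 + 0.0393] / 0.3690 = 0.1804 ≈ 0.18
d₂ = d₁ − σ√T = 0.1804 − 0.3690 = -0.1885 ≈ -0.19
Pr(exercise) under Q = N(−d₂) = N(0.19) = 0.5753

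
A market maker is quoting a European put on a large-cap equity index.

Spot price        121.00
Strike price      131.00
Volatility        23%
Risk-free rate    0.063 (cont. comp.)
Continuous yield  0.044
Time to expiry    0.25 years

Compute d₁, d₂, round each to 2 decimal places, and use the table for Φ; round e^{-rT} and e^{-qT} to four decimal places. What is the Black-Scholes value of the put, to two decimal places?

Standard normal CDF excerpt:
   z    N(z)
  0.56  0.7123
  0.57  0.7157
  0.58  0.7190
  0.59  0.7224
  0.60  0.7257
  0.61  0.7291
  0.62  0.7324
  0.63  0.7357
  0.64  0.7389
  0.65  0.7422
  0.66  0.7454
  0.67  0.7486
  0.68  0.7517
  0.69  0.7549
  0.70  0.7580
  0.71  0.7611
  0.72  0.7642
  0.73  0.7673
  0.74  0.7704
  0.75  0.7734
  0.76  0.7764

σ√T = 0.23 × 0.5000 = 0.1150
d₁ = [ln(121/131) + (0.063 − 0.044 + 0.23²/2)·0.25] / 0.1150 = [-0.0794 + 0.0114] / 0.1150 = -0.5917 → -0.59
d₂ = d₁ − σ√T = -0.5917 − 0.1150 = -0.7067 → -0.71
exp(−qT) = exp(−0.044·0.25) = 0.9891;  exp(−rT) = exp(−0.063·0.25) = 0.9844
N(−d₂) = N(0.71) = 0.7611;  N(−d₁) = N(0.59) = 0.7224
P = 131·0.9844·0.7611 − 121·0.9891·0.7224 = 98.1487 − 86.4576 = 11.6911

11.69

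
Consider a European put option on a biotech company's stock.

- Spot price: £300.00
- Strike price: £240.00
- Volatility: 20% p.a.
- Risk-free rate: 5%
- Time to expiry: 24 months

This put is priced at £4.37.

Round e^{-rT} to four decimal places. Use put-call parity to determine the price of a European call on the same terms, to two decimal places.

£87.22

e^(−rT) = e^(−0.05·2) = 0.9048
Put-call parity: C − P = S − K·e^(−rT) = 300 − 240·0.9048 = 300 − 217.1520 = 82.8480
C = P + (C − P) = 4.37 + (82.8480) = 87.2180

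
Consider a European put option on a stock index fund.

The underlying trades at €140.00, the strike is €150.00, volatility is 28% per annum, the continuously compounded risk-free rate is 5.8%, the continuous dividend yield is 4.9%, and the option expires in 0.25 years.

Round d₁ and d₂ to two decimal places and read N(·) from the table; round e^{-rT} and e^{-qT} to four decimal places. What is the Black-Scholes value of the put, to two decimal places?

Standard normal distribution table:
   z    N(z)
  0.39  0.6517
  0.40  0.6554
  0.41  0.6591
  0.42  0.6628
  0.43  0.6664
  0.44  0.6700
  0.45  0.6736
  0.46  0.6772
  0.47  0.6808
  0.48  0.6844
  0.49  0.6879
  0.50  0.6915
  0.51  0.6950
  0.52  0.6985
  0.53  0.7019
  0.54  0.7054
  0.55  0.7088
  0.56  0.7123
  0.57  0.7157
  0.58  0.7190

T = 0.25;  σ√T = 0.1400
ln(S/K) + (r − q + σ²/2)T = ln(140/150) + (0.058 − 0.049 + 0.28²/2)·0.25 = -0.0690 + 0.0121 = -0.0569
d₁ = -0.0569 / 0.1400 = -0.4067 which rounds to -0.41
d₂ = d₁ − σ√T = -0.4067 − 0.1400 = -0.5467 which rounds to -0.55
e^(−qT) = e^(−0.049·0.25) = 0.9878;  e^(−rT) = e^(−0.058·0.25) = 0.9856
N(−d₂) = N(0.55) = 0.7088;  N(−d₁) = N(0.41) = 0.6591
P = 150·0.9856·0.7088 − 140·0.9878·0.6591 = 104.7890 − 91.1483 = 13.6407

€13.64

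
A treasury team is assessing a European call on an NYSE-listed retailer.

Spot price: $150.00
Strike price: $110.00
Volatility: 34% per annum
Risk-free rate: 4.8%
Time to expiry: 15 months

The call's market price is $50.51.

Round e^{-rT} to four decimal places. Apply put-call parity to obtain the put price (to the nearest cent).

$4.11

e^(−rT) = e^(−0.048·1.25) = 0.9418
Put-call parity: C − P = S − K·e^(−rT) = 150 − 110·0.9418 = 150 − 103.5980 = 46.4020
P = C − (C − P) = 50.51 − (46.4020) = 4.1080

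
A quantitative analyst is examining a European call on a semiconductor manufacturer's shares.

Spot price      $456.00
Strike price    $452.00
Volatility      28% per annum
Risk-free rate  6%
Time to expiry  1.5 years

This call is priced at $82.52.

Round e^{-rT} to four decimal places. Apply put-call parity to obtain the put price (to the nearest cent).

$39.60

e^(−rT) = e^(−0.06·1.5) = 0.9139
Put-call parity: C − P = S − K·e^(−rT) = 456 − 452·0.9139 = 456 − 413.0828 = 42.9172
P = C − (C − P) = 82.52 − (42.9172) = 39.6028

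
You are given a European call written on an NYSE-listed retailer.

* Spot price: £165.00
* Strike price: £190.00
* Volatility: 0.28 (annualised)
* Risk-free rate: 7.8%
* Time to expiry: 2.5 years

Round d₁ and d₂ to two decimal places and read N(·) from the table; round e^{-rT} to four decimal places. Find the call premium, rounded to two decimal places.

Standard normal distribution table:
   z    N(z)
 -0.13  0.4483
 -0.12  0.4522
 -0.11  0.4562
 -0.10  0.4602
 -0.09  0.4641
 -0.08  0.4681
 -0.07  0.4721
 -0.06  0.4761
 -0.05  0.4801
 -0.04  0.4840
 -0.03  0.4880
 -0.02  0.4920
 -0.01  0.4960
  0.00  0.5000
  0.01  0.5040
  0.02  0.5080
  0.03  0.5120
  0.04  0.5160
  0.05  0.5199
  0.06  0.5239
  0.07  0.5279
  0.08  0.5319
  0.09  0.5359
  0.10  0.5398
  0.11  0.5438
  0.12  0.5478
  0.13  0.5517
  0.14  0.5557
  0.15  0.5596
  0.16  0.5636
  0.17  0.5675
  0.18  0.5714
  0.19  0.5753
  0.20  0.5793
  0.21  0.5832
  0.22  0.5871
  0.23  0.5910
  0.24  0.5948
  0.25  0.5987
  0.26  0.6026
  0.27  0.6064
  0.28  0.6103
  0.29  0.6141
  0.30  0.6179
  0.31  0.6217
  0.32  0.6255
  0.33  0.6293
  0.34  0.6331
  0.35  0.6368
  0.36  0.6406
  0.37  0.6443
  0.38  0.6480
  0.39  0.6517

σ√T = 0.28 × 1.5811 = 0.4427
d₁ = [ln(165/190) + (0.078 + ½·0.28²)·2.5] / (σ√T) = (-0.1411 + 0.2930) / 0.4427 = 0.3432 ⇒ 0.34
d₂ = 0.3432 − 0.4427 = -0.0996 ⇒ -0.10
exp(−rT) = exp(−0.078·2.5) = 0.8228
C = 165·N(0.34) − 190·0.8228·N(-0.10) = 165·0.6331 − 190·0.8228·0.4602 = 104.4615 − 71.9440 = 32.5175

£32.52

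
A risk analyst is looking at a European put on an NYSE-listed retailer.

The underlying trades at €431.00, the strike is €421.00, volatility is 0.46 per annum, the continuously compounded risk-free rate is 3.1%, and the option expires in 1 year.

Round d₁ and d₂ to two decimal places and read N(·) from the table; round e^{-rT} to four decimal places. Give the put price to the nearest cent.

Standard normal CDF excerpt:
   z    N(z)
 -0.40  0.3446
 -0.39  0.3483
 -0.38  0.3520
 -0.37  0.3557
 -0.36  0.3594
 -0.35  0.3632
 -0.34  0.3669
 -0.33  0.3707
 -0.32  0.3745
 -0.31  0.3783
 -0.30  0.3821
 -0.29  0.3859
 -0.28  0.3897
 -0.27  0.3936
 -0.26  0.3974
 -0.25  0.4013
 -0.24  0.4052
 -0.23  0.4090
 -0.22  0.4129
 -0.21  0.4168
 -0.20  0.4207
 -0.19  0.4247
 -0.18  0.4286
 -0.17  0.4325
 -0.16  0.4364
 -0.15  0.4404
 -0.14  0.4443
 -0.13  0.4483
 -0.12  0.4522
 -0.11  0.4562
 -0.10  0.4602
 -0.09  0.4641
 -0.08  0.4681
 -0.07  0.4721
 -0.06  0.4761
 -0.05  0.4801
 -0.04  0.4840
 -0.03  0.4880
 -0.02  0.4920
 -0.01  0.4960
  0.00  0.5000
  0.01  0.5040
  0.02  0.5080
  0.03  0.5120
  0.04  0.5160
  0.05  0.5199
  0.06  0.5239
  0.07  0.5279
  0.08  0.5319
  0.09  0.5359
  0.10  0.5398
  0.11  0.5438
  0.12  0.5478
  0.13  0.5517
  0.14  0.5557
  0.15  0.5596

σ√T = 0.46 × 1.0000 = 0.4600
ln(S/K) + (r + σ²/2)T = ln(431/421) + (0.031 + 0.46²/2)·1 = 0.0235 + 0.1368 = 0.1603
d₁ = 0.1603 / 0.4600 = 0.3484 ≈ 0.35
d₂ = d₁ − σ√T = 0.3484 − 0.4600 = -0.1116 ≈ -0.11
exp(−rT) = exp(−0.031·1) = 0.9695
N(−d₂) = N(0.11) = 0.5438;  N(−d₁) = N(-0.35) = 0.3632
P = 421·0.9695·0.5438 − 431·0.3632 = 221.9571 − 156.5392 = 65.4179

€65.42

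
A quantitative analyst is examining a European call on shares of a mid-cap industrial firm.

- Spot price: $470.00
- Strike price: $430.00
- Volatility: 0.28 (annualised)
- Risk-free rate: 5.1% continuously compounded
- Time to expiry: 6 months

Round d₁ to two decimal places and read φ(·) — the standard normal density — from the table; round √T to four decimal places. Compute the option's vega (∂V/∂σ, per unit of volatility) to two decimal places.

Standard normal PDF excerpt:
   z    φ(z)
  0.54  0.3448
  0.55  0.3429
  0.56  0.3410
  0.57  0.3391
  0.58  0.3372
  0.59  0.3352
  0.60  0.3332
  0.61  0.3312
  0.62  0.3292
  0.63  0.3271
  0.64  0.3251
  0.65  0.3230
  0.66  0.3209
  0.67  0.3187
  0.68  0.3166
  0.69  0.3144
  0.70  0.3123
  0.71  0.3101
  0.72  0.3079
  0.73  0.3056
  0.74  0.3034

σ√T = 0.28·√0.5 = 0.1980
d₁ = [ln(470/430) + (0.051 + 0.28²/2)·0.5] / 0.1980 = [0.0889 + 0.0451] / 0.1980 = 0.6770 → 0.68
√T = √0.5 = 0.7071
φ(d₁) = φ(0.68) = 0.3166
vega = S·φ(d₁)·√T = 470·0.3166·0.7071 = 105.2179
(The put has the same vega.)

105.22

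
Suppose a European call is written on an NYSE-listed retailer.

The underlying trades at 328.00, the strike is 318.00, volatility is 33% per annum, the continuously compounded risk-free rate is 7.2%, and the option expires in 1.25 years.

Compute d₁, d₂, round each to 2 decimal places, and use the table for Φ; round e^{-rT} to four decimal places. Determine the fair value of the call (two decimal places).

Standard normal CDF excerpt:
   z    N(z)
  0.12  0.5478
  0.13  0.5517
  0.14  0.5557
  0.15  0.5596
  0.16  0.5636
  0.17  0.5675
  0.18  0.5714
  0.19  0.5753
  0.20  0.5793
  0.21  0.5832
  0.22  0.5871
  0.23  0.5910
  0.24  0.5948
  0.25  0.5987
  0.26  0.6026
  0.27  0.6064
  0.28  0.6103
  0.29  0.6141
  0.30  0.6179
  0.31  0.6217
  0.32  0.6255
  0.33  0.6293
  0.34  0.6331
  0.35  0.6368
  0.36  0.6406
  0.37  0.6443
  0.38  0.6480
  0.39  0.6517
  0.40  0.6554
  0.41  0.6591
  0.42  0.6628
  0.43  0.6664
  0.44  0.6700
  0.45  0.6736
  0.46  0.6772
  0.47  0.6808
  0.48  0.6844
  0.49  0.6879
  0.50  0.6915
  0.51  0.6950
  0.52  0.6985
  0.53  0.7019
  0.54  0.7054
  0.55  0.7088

σ√T = 0.33 × 1.1180 = 0.3690
d₁ = [ln(328/318) + (0.072 + ½·0.33²)·1.25] / (σ√T) = (0.0310 + 0.1581) / 0.3690 = 0.5123 → 0.51
d₂ = 0.5123 − 0.3690 = 0.1434 → 0.14
e^(−rT) = e^(−0.072·1.25) = 0.9139
N(d₁) = N(0.51) = 0.6950;  N(d₂) = N(0.14) = 0.5557
C = 328·0.6950 − 318·0.9139·0.5557 = 227.9600 − 161.4976 = 66.4624

66.46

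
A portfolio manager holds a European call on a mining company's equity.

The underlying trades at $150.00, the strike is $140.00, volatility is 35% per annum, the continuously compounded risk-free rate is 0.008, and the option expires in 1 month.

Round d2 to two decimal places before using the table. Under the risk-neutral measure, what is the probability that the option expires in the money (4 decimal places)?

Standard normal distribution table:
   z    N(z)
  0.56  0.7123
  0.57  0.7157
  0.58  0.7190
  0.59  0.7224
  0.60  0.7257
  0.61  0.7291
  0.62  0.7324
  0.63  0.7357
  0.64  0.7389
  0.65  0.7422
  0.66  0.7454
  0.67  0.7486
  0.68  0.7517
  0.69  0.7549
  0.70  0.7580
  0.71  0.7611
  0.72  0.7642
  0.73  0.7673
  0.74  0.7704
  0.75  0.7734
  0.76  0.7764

T = 0.08333;  σ√T = 0.1010
d₁ = [ln(150/140) + (0.008 + 0.35²/2)·0.08333] / 0.1010 = [0.0690 + 0.0058] / 0.1010 = 0.7400 ≈ 0.74
d₂ = d₁ − σ√T = 0.7400 − 0.1010 = 0.6389 ≈ 0.64
Risk-neutral Pr[S_T > K] = N(d₂) = N(0.64) = 0.7389

0.7389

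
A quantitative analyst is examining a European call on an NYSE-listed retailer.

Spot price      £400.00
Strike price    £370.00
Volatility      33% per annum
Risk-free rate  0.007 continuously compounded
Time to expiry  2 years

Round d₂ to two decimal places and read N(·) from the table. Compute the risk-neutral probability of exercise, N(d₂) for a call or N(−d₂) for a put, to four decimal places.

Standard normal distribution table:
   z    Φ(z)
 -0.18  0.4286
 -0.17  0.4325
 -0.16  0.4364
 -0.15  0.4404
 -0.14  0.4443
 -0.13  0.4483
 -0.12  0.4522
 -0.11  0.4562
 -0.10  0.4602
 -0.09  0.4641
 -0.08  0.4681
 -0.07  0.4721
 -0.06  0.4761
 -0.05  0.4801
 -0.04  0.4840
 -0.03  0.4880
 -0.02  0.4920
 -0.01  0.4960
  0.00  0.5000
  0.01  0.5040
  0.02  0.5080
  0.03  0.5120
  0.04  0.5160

σ√T = 0.33 × 1.4142 = 0.4667
d₁ = [ln(400/370) + (0.007 + 0.33²/2)·2] / 0.4667 = [0.0780 + 0.1229] / 0.4667 = 0.4304 ⇒ 0.43
d₂ = d₁ − σ√T = 0.4304 − 0.4667 = -0.0363 ⇒ -0.04
Risk-neutral Pr[S_T > K] = N(d₂) = N(-0.04) = 0.4840

0.4840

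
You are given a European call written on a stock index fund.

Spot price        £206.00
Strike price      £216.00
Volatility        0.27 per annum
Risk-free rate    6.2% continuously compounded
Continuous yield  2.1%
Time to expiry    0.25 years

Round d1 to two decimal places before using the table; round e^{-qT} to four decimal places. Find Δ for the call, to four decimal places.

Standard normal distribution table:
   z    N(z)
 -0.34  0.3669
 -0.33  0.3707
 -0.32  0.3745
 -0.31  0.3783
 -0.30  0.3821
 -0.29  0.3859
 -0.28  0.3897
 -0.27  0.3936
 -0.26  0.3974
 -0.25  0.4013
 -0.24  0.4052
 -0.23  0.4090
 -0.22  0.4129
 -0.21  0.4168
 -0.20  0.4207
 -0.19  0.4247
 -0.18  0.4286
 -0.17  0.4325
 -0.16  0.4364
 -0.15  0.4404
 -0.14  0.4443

T = 0.25;  σ√T = 0.1350
d₁ = [ln(206/216) + (0.062 − 0.021 + 0.27²/2)·0.25] / 0.1350 = [-0.0474 + 0.0194] / 0.1350 = -0.2077 → -0.21
N(d₁) = N(-0.21) = 0.4168
Δ_call = e^(−qT)·N(d₁) = 0.9948·0.4168 = 0.4146

0.4146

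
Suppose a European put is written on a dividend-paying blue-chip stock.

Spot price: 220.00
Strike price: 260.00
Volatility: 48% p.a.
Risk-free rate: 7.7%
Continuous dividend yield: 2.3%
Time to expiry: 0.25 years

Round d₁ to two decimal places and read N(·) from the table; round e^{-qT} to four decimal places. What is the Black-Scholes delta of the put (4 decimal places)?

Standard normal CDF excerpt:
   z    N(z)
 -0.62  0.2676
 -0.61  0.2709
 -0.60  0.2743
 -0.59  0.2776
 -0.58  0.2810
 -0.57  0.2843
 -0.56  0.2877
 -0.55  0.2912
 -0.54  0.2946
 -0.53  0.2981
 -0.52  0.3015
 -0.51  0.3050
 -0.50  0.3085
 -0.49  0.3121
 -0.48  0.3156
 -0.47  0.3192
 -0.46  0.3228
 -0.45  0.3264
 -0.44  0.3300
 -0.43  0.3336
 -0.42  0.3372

σ√T = 0.48 × 0.5000 = 0.2400
ln(S/K) + (r − q + σ²/2)T = ln(220/260) + (0.077 − 0.023 + 0.48²/2)·0.25 = -0.1671 + 0.0423 = -0.1248
d₁ = -0.1248 / 0.2400 = -0.5198 which rounds to -0.52
N(d₁) = N(-0.52) = 0.3015
Δ_put = e^(−qT)·(N(d₁) − 1) = 0.9943·(0.3015 − 1) = -0.6945

-0.6945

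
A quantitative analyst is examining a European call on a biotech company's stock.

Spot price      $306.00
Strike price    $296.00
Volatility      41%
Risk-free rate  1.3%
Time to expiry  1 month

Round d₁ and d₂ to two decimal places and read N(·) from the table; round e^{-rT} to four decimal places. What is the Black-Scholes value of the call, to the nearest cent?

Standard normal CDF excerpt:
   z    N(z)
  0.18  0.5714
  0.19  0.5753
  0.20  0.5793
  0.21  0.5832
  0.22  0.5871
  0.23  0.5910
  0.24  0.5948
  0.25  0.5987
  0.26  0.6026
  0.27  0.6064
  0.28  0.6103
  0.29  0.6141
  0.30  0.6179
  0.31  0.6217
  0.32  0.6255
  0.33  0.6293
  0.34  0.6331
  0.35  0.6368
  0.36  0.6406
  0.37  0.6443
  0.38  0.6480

$20.12

T = 0.08333;  σ√T = 0.1184
d₁ = [ln(306/296) + (0.013 + ½·0.41²)·0.08333] / (σ√T) = (0.0332 + 0.0081) / 0.1184 = 0.3491 ≈ 0.35
d₂ = 0.3491 − 0.1184 = 0.2307 ≈ 0.23
e^(−rT) = e^(−0.013·0.08333) = 0.9989
N(d₁) = N(0.35) = 0.6368;  N(d₂) = N(0.23) = 0.5910
C = 306·0.6368 − 296·0.9989·0.5910 = 194.8608 − 174.7436 = 20.1172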